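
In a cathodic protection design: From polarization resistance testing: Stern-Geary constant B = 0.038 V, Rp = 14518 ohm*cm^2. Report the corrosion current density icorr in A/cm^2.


Apply the Stern-Geary relation: icorr = B / Rp
icorr = 0.038 / 14518 = 2.617×10^-6 A/cm^2

2.617×10^-6 A/cm^2


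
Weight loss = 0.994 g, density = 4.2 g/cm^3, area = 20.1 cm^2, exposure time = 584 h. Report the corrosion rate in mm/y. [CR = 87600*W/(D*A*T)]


Apply the mm/y weight-loss relation: CR = 87600 * W / (D * A * T)
Numerator: 87600 * 0.994 = 87074.4
Denominator: 4.2 * 20.1 * 584 = 49301.28
CR = 87074.4 / 49301.28 = 1.7662 mm/y

1.7662 mm/y


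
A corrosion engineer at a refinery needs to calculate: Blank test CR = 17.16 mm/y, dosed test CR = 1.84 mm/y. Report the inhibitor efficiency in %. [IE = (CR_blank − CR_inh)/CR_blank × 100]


Apply the inhibitor-efficiency definition: IE = (CR_blank − CR_inh)/CR_blank × 100
IE = (17.16 − 1.84) / 17.16 × 100
IE = 15.32 / 17.16 × 100 = 89.3 %

89.3 %


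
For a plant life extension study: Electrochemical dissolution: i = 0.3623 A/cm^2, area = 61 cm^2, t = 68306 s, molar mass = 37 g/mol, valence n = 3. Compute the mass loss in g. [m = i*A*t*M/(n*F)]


Apply Faraday's law: m = i*A*t*M / (n*F)
Total charge passed Q = i*A*t = 0.3623*61*68306 = 1509583.0918 C
m = Q*M/(n*F) = 1509583.0918*37/(3*96485) = 192.9646 g

192.9646 g


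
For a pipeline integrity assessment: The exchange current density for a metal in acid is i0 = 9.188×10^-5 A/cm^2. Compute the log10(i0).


i0 = 9.188×10^-5 A/cm^2
log10(i0) = -4.037

-4.037


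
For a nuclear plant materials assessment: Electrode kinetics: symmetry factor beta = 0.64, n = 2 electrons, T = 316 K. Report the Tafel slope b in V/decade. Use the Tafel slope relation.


Apply the Tafel slope relation: b = 2.303*R*T/(beta*n*F)
Numerator: 2.303 * 8.314 * 316 = 6050.5
Denominator: 0.64 * 2 * 96485 = 123500.8
b = 6050.5 / 123500.8 = 0.049 V/decade

0.049 V/decade


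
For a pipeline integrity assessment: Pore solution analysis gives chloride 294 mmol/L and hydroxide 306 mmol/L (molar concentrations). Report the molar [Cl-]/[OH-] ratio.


Threshold parameter = [Cl-] / [OH-] (molar basis; both in mmol/L, so units cancel)
Ratio = 294 / 306 = 0.96

0.96


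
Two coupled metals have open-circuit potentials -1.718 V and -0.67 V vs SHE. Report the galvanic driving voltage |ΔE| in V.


Driving voltage is the absolute potential difference.
|ΔE| = |-1.718 − (-0.67)| = 1.048 V

1.048 V


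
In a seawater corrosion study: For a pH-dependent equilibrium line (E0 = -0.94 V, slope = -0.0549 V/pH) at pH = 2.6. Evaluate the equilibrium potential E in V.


Apply the Pourbaix line equation: E = E0 + slope*pH
E = -0.94 + (-0.0549)*2.6 = -0.94 + (-0.14274) = -1.08274 V
Rounded to 3 decimal places: E = -1.083 V

-1.083 V


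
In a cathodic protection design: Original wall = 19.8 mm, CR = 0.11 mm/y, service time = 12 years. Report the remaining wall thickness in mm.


Remaining wall = original − CR × time
t = 19.8 − 0.11*12 = 19.8 − 1.32 = 18.48 mm

18.48 mm


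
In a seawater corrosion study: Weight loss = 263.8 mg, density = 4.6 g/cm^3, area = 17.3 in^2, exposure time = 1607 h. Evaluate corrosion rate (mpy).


Apply the mpy weight-loss relation: CR = 534 * W / (D * A * T)
Numerator: 534 * 263.8 = 140869.2
Denominator: 4.6 * 17.3 * 1607 = 127885.06
CR = 140869.2 / 127885.06 = 1.1015 mpy

1.1015 mpy


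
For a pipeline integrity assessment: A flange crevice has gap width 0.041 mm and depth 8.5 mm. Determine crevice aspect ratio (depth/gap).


Aspect ratio = depth / gap
Ratio = 8.5 / 0.041 = 207.3

207.3


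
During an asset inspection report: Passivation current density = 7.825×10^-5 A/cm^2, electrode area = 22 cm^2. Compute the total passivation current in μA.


I = i_pass * A, then convert A → μA (×10^6)
I = 7.825×10^-5 * 22 * 10^6 = 1721.5 μA

1721.5 μA


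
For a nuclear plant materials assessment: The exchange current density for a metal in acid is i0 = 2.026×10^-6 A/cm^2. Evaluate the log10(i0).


i0 = 2.026×10^-6 A/cm^2
log10(i0) = -5.693

-5.693


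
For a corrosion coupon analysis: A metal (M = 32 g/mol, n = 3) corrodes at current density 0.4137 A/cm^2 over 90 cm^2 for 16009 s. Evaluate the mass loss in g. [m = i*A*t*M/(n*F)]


Apply Faraday's law: m = i*A*t*M / (n*F)
Total charge passed Q = i*A*t = 0.4137*90*16009 = 596063.097 C
m = Q*M/(n*F) = 596063.097*32/(3*96485) = 65.8963 g

65.8963 g


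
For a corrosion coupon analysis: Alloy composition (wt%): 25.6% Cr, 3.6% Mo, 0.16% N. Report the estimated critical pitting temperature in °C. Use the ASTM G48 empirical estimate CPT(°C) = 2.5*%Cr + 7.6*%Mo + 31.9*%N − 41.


Apply the ASTM G48 empirical CPT estimate: CPT(°C) = 2.5*%Cr + 7.6*%Mo + 31.9*%N − 41
2.5*25.6 = 64; 7.6*3.6 = 27.36; 31.9*0.16 = 5.104
CPT = 64 + 27.36 + 5.104 − 41 = 55.464 °C
Rounded to 0.1 °C: CPT ≈ 55.5 °C

55.5 °C


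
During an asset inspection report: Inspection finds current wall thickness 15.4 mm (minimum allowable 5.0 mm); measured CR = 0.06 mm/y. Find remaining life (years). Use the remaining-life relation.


Apply the remaining-life relation: RL = (t_current − t_min) / CR
RL = (15.4 − 5.0) / 0.06 = 10.4 / 0.06 = 173.3 years

173.3 years


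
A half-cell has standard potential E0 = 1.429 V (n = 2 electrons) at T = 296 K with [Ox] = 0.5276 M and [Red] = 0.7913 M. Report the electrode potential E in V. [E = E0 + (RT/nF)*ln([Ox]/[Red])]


Apply the Nernst equation: E = E0 + (RT/nF)*ln([Ox]/[Red])
Step 1: RT/nF = 8.314*296/(2*96485) = 0.01275299 V
Step 2: [Ox]/[Red] = 0.5276/0.7913 = 0.666751
Step 3: ln(0.666751) = -0.405339
Step 4: correction = 0.01275299 * -0.405339 = -0.005 V
E = 1.429 + -0.005 = 1.424 V

1.424 V


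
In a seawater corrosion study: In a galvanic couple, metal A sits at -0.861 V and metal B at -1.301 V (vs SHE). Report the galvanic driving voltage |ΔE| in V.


Driving voltage is the absolute potential difference.
|ΔE| = |-0.861 − (-1.301)| = 0.44 V

0.44 V


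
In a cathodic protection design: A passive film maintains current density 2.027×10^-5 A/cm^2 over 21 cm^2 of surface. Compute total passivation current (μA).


I = i_pass * A, then convert A → μA (×10^6)
I = 2.027×10^-5 * 21 * 10^6 = 425.67 μA

425.67 μA


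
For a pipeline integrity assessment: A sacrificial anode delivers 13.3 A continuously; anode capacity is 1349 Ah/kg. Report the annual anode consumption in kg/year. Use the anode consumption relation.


Annual consumption = current * hours per year / capacity
Rate = 13.3 * 8760 / 1349 = 86.4 kg/year

86.4 kg/year


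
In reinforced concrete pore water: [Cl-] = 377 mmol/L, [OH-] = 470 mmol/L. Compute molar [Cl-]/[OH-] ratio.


Threshold parameter = [Cl-] / [OH-] (molar basis; both in mmol/L, so units cancel)
Ratio = 377 / 470 = 0.8

0.8


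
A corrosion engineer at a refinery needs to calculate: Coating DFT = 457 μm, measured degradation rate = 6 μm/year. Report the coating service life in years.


Service life = thickness / degradation rate
Life = 457 / 6 = 76.2 years

76.2 years


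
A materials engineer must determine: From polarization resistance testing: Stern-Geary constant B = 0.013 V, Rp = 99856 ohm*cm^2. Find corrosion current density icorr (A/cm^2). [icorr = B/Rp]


Apply the Stern-Geary relation: icorr = B / Rp
icorr = 0.013 / 99856 = 1.302×10^-7 A/cm^2

1.302×10^-7 A/cm^2


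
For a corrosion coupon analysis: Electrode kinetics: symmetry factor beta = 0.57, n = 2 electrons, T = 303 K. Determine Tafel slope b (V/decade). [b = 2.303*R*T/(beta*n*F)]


Apply the Tafel slope relation: b = 2.303*R*T/(beta*n*F)
Numerator: 2.303 * 8.314 * 303 = 5801.58
Denominator: 0.57 * 2 * 96485 = 109992.9
b = 5801.58 / 109992.9 = 0.0527 V/decade

0.0527 V/decade


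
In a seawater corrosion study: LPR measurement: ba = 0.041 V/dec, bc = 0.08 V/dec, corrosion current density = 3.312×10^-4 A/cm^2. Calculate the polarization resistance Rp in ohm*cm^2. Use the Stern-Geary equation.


Apply the Stern-Geary equation: Rp = ba*bc / (2.303*icorr*(ba+bc))
ba*bc = 0.041*0.08 = 0.00328
ba+bc = 0.121; 2.303*icorr*(ba+bc) = 2.303*3.312×10^-4*0.121 = 9.2293186×10^-5
Rp = 0.00328 / 9.2293186×10^-5 = 35.5 ohm*cm^2

35.5 ohm*cm^2


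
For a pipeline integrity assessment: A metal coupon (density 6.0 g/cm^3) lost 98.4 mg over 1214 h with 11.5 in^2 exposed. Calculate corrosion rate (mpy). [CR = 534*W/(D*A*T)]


Apply the mpy weight-loss relation: CR = 534 * W / (D * A * T)
Numerator: 534 * 98.4 = 52545.6
Denominator: 6.0 * 11.5 * 1214 = 83766.0
CR = 52545.6 / 83766.0 = 0.627 mpy

0.627 mpy


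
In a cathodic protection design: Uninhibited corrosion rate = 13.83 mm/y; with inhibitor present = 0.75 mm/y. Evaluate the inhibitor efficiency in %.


Apply the inhibitor-efficiency definition: IE = (CR_blank − CR_inh)/CR_blank × 100
IE = (13.83 − 0.75) / 13.83 × 100
IE = 13.08 / 13.83 × 100 = 94.6 %

94.6 %


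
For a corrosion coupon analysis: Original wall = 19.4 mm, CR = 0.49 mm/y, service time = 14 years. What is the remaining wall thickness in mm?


Remaining wall = original − CR × time
t = 19.4 − 0.49*14 = 19.4 − 6.86 = 12.54 mm

12.54 mm


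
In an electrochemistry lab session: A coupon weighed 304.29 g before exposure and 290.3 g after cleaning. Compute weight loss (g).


Weight loss = initial − final
WL = 304.29 − 290.3 = 13.99 g

13.99 g


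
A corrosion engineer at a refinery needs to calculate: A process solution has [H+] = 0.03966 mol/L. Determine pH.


pH = −log10[H+]
pH = −log10(0.03966) = 1.4

1.4


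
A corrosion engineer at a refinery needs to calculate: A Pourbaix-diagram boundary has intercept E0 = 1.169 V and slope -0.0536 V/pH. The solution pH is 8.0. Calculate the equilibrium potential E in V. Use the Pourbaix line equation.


Apply the Pourbaix line equation: E = E0 + slope*pH
E = 1.169 + (-0.0536)*8.0 = 1.169 + (-0.4288) = 0.7402 V
Rounded to 4 decimal places: E = 0.7402 V

0.7402 V


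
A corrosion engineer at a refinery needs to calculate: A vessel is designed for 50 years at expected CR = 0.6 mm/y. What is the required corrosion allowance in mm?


Corrosion allowance = CR × design life
CA = 0.6 * 50 = 30.0 mm

30.0 mm


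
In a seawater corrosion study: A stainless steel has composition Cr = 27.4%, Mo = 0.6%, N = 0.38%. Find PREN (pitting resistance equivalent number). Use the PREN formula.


Apply the PREN formula: PREN = Cr + 3.3*Mo + 16*N
PREN = 27.4 + 3.3*0.6 + 16*0.38
PREN = 27.4 + 1.98 + 6.08 = 35.46

35.46


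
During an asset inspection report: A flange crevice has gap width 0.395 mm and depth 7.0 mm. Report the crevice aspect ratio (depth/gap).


Aspect ratio = depth / gap
Ratio = 7.0 / 0.395 = 17.7

17.7


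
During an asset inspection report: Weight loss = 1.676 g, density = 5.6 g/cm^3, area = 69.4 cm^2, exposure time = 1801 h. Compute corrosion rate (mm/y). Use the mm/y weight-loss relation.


Apply the mm/y weight-loss relation: CR = 87600 * W / (D * A * T)
Numerator: 87600 * 1.676 = 146817.6
Denominator: 5.6 * 69.4 * 1801 = 699940.64
CR = 146817.6 / 699940.64 = 0.20976 mm/y

0.20976 mm/y


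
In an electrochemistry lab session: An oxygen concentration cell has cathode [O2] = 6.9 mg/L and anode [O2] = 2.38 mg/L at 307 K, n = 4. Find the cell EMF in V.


Apply the Nernst concentration-cell relation: E = (RT/nF)*ln(C_cathode/C_anode)
RT/nF = 8.314*307/(4*96485) = 0.00661346 V
ln(6.9/2.38) = 1.06442
E = 0.00661346 * 1.06442 = 0.00704 V

0.00704 V


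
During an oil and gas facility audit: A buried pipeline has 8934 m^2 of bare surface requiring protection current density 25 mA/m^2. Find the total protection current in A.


I = area * current density, then convert mA → A (÷1000)
I = 8934 * 25 / 1000 = 223.35 A

223.35 A


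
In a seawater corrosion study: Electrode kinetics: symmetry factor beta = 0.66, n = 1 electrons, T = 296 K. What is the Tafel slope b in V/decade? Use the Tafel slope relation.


Apply the Tafel slope relation: b = 2.303*R*T/(beta*n*F)
Numerator: 2.303 * 8.314 * 296 = 5667.55
Denominator: 0.66 * 1 * 96485 = 63680.1
b = 5667.55 / 63680.1 = 0.089 V/decade

0.089 V/decade


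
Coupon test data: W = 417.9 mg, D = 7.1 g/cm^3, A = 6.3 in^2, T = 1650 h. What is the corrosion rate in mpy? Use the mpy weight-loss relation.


Apply the mpy weight-loss relation: CR = 534 * W / (D * A * T)
Numerator: 534 * 417.9 = 223158.6
Denominator: 7.1 * 6.3 * 1650 = 73804.5
CR = 223158.6 / 73804.5 = 3.0236 mpy

3.0236 mpy


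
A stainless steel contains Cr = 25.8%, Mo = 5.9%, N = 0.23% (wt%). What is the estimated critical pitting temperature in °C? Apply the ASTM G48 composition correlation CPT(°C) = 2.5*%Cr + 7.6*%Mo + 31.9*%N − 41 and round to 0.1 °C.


Apply the ASTM G48 empirical CPT estimate: CPT(°C) = 2.5*%Cr + 7.6*%Mo + 31.9*%N − 41
2.5*25.8 = 64.5; 7.6*5.9 = 44.84; 31.9*0.23 = 7.337
CPT = 64.5 + 44.84 + 7.337 − 41 = 75.677 °C
Rounded to 0.1 °C: CPT ≈ 75.7 °C

75.7 °C


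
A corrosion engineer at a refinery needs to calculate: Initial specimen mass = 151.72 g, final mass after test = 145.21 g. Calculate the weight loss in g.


Weight loss = initial − final
WL = 151.72 − 145.21 = 6.51 g

6.51 g


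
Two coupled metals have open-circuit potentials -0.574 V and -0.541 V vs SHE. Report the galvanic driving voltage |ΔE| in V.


Driving voltage is the absolute potential difference.
|ΔE| = |-0.574 − (-0.541)| = 0.033 V

0.033 V


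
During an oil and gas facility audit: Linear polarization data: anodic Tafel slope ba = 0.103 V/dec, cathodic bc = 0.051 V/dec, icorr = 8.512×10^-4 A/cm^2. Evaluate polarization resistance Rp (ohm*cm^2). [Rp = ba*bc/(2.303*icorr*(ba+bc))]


Apply the Stern-Geary equation: Rp = ba*bc / (2.303*icorr*(ba+bc))
ba*bc = 0.103*0.051 = 0.005253
ba+bc = 0.154; 2.303*icorr*(ba+bc) = 2.303*8.512×10^-4*0.154 = 3.0188829×10^-4
Rp = 0.005253 / 3.0188829×10^-4 = 17.4 ohm*cm^2

17.4 ohm*cm^2


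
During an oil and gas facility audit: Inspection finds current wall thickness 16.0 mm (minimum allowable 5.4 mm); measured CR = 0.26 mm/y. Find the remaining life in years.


Apply the remaining-life relation: RL = (t_current − t_min) / CR
RL = (16.0 − 5.4) / 0.26 = 10.6 / 0.26 = 40.8 years

40.8 years


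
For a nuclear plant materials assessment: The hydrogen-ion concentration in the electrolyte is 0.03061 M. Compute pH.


pH = −log10[H+]
pH = −log10(0.03061) = 1.51

1.51


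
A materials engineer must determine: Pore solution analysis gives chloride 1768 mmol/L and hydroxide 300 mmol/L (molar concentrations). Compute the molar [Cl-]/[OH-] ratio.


Threshold parameter = [Cl-] / [OH-] (molar basis; both in mmol/L, so units cancel)
Ratio = 1768 / 300 = 5.89

5.89


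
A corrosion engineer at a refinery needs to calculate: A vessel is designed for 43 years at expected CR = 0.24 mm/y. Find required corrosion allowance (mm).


Corrosion allowance = CR × design life
CA = 0.24 * 43 = 10.32 mm

10.32 mm


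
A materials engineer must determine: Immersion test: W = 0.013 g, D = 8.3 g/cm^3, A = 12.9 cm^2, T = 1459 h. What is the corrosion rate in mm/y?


Apply the mm/y weight-loss relation: CR = 87600 * W / (D * A * T)
Numerator: 87600 * 0.013 = 1138.8
Denominator: 8.3 * 12.9 * 1459 = 156215.13
CR = 1138.8 / 156215.13 = 0.00729 mm/y

0.00729 mm/y


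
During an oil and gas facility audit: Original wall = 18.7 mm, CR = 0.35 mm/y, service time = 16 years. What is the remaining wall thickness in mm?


Remaining wall = original − CR × time
t = 18.7 − 0.35*16 = 18.7 − 5.6 = 13.1 mm

13.1 mm


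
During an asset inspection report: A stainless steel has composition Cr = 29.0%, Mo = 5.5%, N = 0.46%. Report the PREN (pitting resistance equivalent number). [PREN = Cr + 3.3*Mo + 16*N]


Apply the PREN formula: PREN = Cr + 3.3*Mo + 16*N
PREN = 29.0 + 3.3*5.5 + 16*0.46
PREN = 29.0 + 18.15 + 7.36 = 54.51

54.51


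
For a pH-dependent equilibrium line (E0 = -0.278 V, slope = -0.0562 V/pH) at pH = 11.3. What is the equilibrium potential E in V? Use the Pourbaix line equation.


Apply the Pourbaix line equation: E = E0 + slope*pH
E = -0.278 + (-0.0562)*11.3 = -0.278 + (-0.63506) = -0.91306 V
Rounded to 4 decimal places: E = -0.9131 V

-0.9131 V


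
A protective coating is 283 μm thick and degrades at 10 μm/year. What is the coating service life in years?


Service life = thickness / degradation rate
Life = 283 / 10 = 28.3 years

28.3 years


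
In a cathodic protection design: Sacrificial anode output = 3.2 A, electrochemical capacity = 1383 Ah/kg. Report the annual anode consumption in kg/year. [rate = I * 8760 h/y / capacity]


Annual consumption = current * hours per year / capacity
Rate = 3.2 * 8760 / 1383 = 20.3 kg/year

20.3 kg/year


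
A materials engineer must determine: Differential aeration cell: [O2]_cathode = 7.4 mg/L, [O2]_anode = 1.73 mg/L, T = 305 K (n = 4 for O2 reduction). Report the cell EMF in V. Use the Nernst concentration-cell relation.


Apply the Nernst concentration-cell relation: E = (RT/nF)*ln(C_cathode/C_anode)
RT/nF = 8.314*305/(4*96485) = 0.00657037 V
ln(7.4/1.73) = 1.45336
E = 0.00657037 * 1.45336 = 0.00955 V

0.00955 V


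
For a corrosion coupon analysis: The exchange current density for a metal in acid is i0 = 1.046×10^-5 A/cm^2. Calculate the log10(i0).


i0 = 1.046×10^-5 A/cm^2
log10(i0) = -4.98

-4.98


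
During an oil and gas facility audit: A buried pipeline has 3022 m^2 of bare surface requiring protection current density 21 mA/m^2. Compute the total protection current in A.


I = area * current density, then convert mA → A (÷1000)
I = 3022 * 21 / 1000 = 63.46 A

63.46 A


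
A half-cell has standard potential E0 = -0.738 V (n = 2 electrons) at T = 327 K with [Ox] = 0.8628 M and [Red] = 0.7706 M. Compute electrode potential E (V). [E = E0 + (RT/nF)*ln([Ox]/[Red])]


Apply the Nernst equation: E = E0 + (RT/nF)*ln([Ox]/[Red])
Step 1: RT/nF = 8.314*327/(2*96485) = 0.0140886 V
Step 2: [Ox]/[Red] = 0.8628/0.7706 = 1.119647
Step 3: ln(1.119647) = 0.113013
Step 4: correction = 0.0140886 * 0.113013 = 0.0016 V
E = -0.738 + 0.0016 = -0.7364 V

-0.7364 V


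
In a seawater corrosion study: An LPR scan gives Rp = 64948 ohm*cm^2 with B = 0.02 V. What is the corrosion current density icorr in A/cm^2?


Apply the Stern-Geary relation: icorr = B / Rp
icorr = 0.02 / 64948 = 3.079×10^-7 A/cm^2

3.079×10^-7 A/cm^2


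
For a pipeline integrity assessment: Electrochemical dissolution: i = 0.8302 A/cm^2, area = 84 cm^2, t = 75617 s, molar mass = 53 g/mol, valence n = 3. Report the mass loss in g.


Apply Faraday's law: m = i*A*t*M / (n*F)
Total charge passed Q = i*A*t = 0.8302*84*75617 = 5273287.6056 C
m = Q*M/(n*F) = 5273287.6056*53/(3*96485) = 965.5533 g

965.5533 g


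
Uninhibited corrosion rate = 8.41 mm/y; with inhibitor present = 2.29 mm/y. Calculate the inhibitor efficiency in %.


Apply the inhibitor-efficiency definition: IE = (CR_blank − CR_inh)/CR_blank × 100
IE = (8.41 − 2.29) / 8.41 × 100
IE = 6.12 / 8.41 × 100 = 72.8 %

72.8 %


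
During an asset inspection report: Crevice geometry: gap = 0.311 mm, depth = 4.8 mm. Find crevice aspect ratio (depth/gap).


Aspect ratio = depth / gap
Ratio = 4.8 / 0.311 = 15.4

15.4


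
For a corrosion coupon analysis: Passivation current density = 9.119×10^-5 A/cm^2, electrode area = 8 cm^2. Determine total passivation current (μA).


I = i_pass * A, then convert A → μA (×10^6)
I = 9.119×10^-5 * 8 * 10^6 = 729.52 μA

729.52 μA


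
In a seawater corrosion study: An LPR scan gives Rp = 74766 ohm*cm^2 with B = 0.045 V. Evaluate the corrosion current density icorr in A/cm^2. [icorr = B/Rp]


Apply the Stern-Geary relation: icorr = B / Rp
icorr = 0.045 / 74766 = 6.019×10^-7 A/cm^2

6.019×10^-7 A/cm^2


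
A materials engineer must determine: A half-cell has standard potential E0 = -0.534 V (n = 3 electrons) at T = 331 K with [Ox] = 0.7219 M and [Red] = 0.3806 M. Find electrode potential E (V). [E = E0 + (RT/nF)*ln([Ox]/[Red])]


Apply the Nernst equation: E = E0 + (RT/nF)*ln([Ox]/[Red])
Step 1: RT/nF = 8.314*331/(3*96485) = 0.00950729 V
Step 2: [Ox]/[Red] = 0.7219/0.3806 = 1.896742
Step 3: ln(1.896742) = 0.640138
Step 4: correction = 0.00950729 * 0.640138 = 0.0061 V
E = -0.534 + 0.0061 = -0.5279 V

-0.5279 V


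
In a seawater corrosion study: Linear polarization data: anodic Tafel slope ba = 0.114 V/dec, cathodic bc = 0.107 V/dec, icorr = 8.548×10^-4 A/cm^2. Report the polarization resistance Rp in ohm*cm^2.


Apply the Stern-Geary equation: Rp = ba*bc / (2.303*icorr*(ba+bc))
ba*bc = 0.114*0.107 = 0.012198
ba+bc = 0.221; 2.303*icorr*(ba+bc) = 2.303*8.548×10^-4*0.221 = 4.3506157×10^-4
Rp = 0.012198 / 4.3506157×10^-4 = 28.0 ohm*cm^2

28.0 ohm*cm^2


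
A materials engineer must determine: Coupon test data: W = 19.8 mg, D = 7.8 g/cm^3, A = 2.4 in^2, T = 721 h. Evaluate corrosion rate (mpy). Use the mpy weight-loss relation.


Apply the mpy weight-loss relation: CR = 534 * W / (D * A * T)
Numerator: 534 * 19.8 = 10573.2
Denominator: 7.8 * 2.4 * 721 = 13497.12
CR = 10573.2 / 13497.12 = 0.78337 mpy

0.78337 mpy


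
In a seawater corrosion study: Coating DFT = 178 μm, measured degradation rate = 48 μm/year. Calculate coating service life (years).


Service life = thickness / degradation rate
Life = 178 / 48 = 3.7 years

3.7 years


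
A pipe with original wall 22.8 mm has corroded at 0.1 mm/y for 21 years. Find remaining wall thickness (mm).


Remaining wall = original − CR × time
t = 22.8 − 0.1*21 = 22.8 − 2.1 = 20.7 mm

20.7 mm


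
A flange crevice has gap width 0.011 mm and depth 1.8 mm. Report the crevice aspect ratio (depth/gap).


Aspect ratio = depth / gap
Ratio = 1.8 / 0.011 = 163.6

163.6


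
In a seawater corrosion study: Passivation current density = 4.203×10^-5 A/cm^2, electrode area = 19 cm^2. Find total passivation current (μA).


I = i_pass * A, then convert A → μA (×10^6)
I = 4.203×10^-5 * 19 * 10^6 = 798.57 μA

798.57 μA


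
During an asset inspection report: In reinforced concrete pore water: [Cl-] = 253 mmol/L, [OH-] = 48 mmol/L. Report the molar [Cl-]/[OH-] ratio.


Threshold parameter = [Cl-] / [OH-] (molar basis; both in mmol/L, so units cancel)
Ratio = 253 / 48 = 5.27

5.27


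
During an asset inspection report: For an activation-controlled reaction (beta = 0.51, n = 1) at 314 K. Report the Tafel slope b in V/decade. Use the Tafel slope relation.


Apply the Tafel slope relation: b = 2.303*R*T/(beta*n*F)
Numerator: 2.303 * 8.314 * 314 = 6012.2
Denominator: 0.51 * 1 * 96485 = 49207.35
b = 6012.2 / 49207.35 = 0.1222 V/decade

0.1222 V/decade


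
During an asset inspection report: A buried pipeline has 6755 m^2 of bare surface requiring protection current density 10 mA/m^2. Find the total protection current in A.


I = area * current density, then convert mA → A (÷1000)
I = 6755 * 10 / 1000 = 67.55 A

67.55 A


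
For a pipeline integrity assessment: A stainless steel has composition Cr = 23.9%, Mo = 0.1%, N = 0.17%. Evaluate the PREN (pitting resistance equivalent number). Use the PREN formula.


Apply the PREN formula: PREN = Cr + 3.3*Mo + 16*N
PREN = 23.9 + 3.3*0.1 + 16*0.17
PREN = 23.9 + 0.33 + 2.72 = 26.95

26.95


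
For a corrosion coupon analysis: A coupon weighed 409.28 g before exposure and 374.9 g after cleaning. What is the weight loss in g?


Weight loss = initial − final
WL = 409.28 − 374.9 = 34.38 g

34.38 g


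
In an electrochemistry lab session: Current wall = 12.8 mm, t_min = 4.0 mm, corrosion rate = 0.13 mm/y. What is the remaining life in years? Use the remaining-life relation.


Apply the remaining-life relation: RL = (t_current − t_min) / CR
RL = (12.8 − 4.0) / 0.13 = 8.8 / 0.13 = 67.7 years

67.7 years


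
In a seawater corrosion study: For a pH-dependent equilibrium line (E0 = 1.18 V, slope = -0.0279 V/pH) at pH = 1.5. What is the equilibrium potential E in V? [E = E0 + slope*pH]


Apply the Pourbaix line equation: E = E0 + slope*pH
E = 1.18 + (-0.0279)*1.5 = 1.18 + (-0.04185) = 1.13815 V
Rounded to 4 decimal places: E = 1.1382 V

1.1382 V


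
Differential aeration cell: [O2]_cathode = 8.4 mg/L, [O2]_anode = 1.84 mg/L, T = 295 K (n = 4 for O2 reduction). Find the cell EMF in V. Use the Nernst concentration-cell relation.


Apply the Nernst concentration-cell relation: E = (RT/nF)*ln(C_cathode/C_anode)
RT/nF = 8.314*295/(4*96485) = 0.00635495 V
ln(8.4/1.84) = 1.51847
E = 0.00635495 * 1.51847 = 0.00965 V

0.00965 V


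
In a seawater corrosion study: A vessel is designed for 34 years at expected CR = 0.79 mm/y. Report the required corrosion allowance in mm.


Corrosion allowance = CR × design life
CA = 0.79 * 34 = 26.86 mm

26.86 mm


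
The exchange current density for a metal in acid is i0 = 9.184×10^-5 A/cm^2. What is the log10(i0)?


i0 = 9.184×10^-5 A/cm^2
log10(i0) = -4.037

-4.037


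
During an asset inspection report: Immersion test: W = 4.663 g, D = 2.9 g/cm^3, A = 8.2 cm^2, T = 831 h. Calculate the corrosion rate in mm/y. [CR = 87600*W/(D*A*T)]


Apply the mm/y weight-loss relation: CR = 87600 * W / (D * A * T)
Numerator: 87600 * 4.663 = 408478.8
Denominator: 2.9 * 8.2 * 831 = 19761.18
CR = 408478.8 / 19761.18 = 20.67077 mm/y

20.67077 mm/y


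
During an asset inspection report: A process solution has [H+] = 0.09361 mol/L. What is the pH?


pH = −log10[H+]
pH = −log10(0.09361) = 1.03

1.03


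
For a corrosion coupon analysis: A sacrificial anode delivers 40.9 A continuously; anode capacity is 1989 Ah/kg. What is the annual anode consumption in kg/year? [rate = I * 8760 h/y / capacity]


Annual consumption = current * hours per year / capacity
Rate = 40.9 * 8760 / 1989 = 180.1 kg/year

180.1 kg/year


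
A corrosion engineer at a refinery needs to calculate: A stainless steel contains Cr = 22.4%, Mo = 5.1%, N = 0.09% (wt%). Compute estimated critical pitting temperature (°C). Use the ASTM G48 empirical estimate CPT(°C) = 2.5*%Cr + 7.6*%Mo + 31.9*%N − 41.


Apply the ASTM G48 empirical CPT estimate: CPT(°C) = 2.5*%Cr + 7.6*%Mo + 31.9*%N − 41
2.5*22.4 = 56; 7.6*5.1 = 38.76; 31.9*0.09 = 2.871
CPT = 56 + 38.76 + 2.871 − 41 = 56.631 °C
Rounded to 0.1 °C: CPT ≈ 56.6 °C

56.6 °C


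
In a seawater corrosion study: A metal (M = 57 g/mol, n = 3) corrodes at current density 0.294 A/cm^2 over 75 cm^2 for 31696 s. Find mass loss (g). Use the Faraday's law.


Apply Faraday's law: m = i*A*t*M / (n*F)
Total charge passed Q = i*A*t = 0.294*75*31696 = 698896.8 C
m = Q*M/(n*F) = 698896.8*57/(3*96485) = 137.628 g

137.628 g


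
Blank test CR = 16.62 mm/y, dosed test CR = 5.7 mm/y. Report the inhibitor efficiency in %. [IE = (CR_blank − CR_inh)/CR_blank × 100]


Apply the inhibitor-efficiency definition: IE = (CR_blank − CR_inh)/CR_blank × 100
IE = (16.62 − 5.7) / 16.62 × 100
IE = 10.92 / 16.62 × 100 = 65.7 %

65.7 %


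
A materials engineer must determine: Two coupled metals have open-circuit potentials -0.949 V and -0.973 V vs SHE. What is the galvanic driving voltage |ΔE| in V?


Driving voltage is the absolute potential difference.
|ΔE| = |-0.949 − (-0.973)| = 0.024 V

0.024 V


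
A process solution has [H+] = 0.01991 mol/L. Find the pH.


pH = −log10[H+]
pH = −log10(0.01991) = 1.7

1.7


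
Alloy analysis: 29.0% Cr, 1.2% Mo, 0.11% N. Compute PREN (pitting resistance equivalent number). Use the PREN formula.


Apply the PREN formula: PREN = Cr + 3.3*Mo + 16*N
PREN = 29.0 + 3.3*1.2 + 16*0.11
PREN = 29.0 + 3.96 + 1.76 = 34.72

34.72


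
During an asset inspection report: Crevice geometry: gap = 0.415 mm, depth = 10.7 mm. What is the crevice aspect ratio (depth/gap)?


Aspect ratio = depth / gap
Ratio = 10.7 / 0.415 = 25.8

25.8


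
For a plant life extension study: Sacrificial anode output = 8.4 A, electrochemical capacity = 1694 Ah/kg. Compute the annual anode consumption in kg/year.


Annual consumption = current * hours per year / capacity
Rate = 8.4 * 8760 / 1694 = 43.4 kg/year

43.4 kg/year


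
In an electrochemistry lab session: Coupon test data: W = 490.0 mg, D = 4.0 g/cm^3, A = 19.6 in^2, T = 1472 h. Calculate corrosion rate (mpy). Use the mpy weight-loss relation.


Apply the mpy weight-loss relation: CR = 534 * W / (D * A * T)
Numerator: 534 * 490.0 = 261660.0
Denominator: 4.0 * 19.6 * 1472 = 115404.8
CR = 261660.0 / 115404.8 = 2.26732 mpy

2.26732 mpy


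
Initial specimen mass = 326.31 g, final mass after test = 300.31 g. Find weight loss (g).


Weight loss = initial − final
WL = 326.31 − 300.31 = 26.0 g

26.0 g


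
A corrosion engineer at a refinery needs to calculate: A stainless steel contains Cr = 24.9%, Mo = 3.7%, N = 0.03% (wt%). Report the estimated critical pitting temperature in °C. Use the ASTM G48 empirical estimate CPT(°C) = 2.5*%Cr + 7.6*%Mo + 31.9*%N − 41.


Apply the ASTM G48 empirical CPT estimate: CPT(°C) = 2.5*%Cr + 7.6*%Mo + 31.9*%N − 41
2.5*24.9 = 62.25; 7.6*3.7 = 28.12; 31.9*0.03 = 0.957
CPT = 62.25 + 28.12 + 0.957 − 41 = 50.327 °C
Rounded to 0.1 °C: CPT ≈ 50.3 °C

50.3 °C


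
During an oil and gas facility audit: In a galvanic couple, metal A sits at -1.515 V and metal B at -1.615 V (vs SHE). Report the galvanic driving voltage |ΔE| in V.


Driving voltage is the absolute potential difference.
|ΔE| = |-1.515 − (-1.615)| = 0.1 V

0.1 V


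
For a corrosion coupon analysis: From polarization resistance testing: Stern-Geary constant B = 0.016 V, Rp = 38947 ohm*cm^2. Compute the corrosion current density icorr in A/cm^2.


Apply the Stern-Geary relation: icorr = B / Rp
icorr = 0.016 / 38947 = 4.108×10^-7 A/cm^2

4.108×10^-7 A/cm^2


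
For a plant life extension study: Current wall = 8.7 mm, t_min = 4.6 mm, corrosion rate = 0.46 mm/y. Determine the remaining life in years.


Apply the remaining-life relation: RL = (t_current − t_min) / CR
RL = (8.7 − 4.6) / 0.46 = 4.1 / 0.46 = 8.9 years

8.9 years


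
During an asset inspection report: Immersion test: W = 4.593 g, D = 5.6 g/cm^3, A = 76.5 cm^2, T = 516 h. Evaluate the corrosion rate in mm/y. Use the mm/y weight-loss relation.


Apply the mm/y weight-loss relation: CR = 87600 * W / (D * A * T)
Numerator: 87600 * 4.593 = 402346.8
Denominator: 5.6 * 76.5 * 516 = 221054.4
CR = 402346.8 / 221054.4 = 1.82013 mm/y

1.82013 mm/y


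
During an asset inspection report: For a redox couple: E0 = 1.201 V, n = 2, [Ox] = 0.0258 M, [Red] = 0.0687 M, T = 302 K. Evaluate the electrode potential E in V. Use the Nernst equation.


Apply the Nernst equation: E = E0 + (RT/nF)*ln([Ox]/[Red])
Step 1: RT/nF = 8.314*302/(2*96485) = 0.01301149 V
Step 2: [Ox]/[Red] = 0.0258/0.0687 = 0.375546
Step 3: ln(0.375546) = -0.979374
Step 4: correction = 0.01301149 * -0.979374 = -0.013 V
E = 1.201 + -0.013 = 1.188 V

1.188 V


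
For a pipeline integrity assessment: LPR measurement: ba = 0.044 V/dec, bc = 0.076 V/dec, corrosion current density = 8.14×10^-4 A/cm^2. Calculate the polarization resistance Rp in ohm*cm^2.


Apply the Stern-Geary equation: Rp = ba*bc / (2.303*icorr*(ba+bc))
ba*bc = 0.044*0.076 = 0.003344
ba+bc = 0.12; 2.303*icorr*(ba+bc) = 2.303*8.14×10^-4*0.12 = 2.2495704×10^-4
Rp = 0.003344 / 2.2495704×10^-4 = 14.9 ohm*cm^2

14.9 ohm*cm^2


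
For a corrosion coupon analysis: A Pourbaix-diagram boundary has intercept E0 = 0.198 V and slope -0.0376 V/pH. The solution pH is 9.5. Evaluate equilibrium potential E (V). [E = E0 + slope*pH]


Apply the Pourbaix line equation: E = E0 + slope*pH
E = 0.198 + (-0.0376)*9.5 = 0.198 + (-0.3572) = -0.1592 V
Rounded to 4 decimal places: E = -0.1592 V

-0.1592 V


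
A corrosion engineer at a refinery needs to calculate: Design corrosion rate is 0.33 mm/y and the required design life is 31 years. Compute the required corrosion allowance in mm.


Corrosion allowance = CR × design life
CA = 0.33 * 31 = 10.23 mm

10.23 mm


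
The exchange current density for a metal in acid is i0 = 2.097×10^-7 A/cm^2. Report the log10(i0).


i0 = 2.097×10^-7 A/cm^2
log10(i0) = -6.678

-6.678


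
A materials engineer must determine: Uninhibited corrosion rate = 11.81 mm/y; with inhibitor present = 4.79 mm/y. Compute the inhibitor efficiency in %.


Apply the inhibitor-efficiency definition: IE = (CR_blank − CR_inh)/CR_blank × 100
IE = (11.81 − 4.79) / 11.81 × 100
IE = 7.02 / 11.81 × 100 = 59.4 %

59.4 %


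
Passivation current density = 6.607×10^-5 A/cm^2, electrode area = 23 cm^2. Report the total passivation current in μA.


I = i_pass * A, then convert A → μA (×10^6)
I = 6.607×10^-5 * 23 * 10^6 = 1519.61 μA

1519.61 μA


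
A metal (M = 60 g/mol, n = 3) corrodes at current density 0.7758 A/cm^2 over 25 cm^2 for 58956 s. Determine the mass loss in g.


Apply Faraday's law: m = i*A*t*M / (n*F)
Total charge passed Q = i*A*t = 0.7758*25*58956 = 1143451.62 C
m = Q*M/(n*F) = 1143451.62*60/(3*96485) = 237.022 g

237.022 g


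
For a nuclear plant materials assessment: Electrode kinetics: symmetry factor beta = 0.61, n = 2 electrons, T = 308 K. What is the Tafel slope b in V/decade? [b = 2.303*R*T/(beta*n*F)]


Apply the Tafel slope relation: b = 2.303*R*T/(beta*n*F)
Numerator: 2.303 * 8.314 * 308 = 5897.32
Denominator: 0.61 * 2 * 96485 = 117711.7
b = 5897.32 / 117711.7 = 0.05 V/decade

0.05 V/decade


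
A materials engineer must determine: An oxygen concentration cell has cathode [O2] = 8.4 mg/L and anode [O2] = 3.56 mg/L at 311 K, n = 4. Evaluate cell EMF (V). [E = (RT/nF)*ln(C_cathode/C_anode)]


Apply the Nernst concentration-cell relation: E = (RT/nF)*ln(C_cathode/C_anode)
RT/nF = 8.314*311/(4*96485) = 0.00669963 V
ln(8.4/3.56) = 0.85847
E = 0.00669963 * 0.85847 = 0.00575 V

0.00575 V


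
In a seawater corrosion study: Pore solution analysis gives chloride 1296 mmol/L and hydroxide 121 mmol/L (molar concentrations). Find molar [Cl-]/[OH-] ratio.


Threshold parameter = [Cl-] / [OH-] (molar basis; both in mmol/L, so units cancel)
Ratio = 1296 / 121 = 10.71

10.71


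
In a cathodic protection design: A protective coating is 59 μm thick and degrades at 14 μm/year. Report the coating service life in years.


Service life = thickness / degradation rate
Life = 59 / 14 = 4.2 years

4.2 years


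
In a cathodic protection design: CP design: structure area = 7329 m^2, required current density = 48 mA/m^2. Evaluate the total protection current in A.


I = area * current density, then convert mA → A (÷1000)
I = 7329 * 48 / 1000 = 351.79 A

351.79 A


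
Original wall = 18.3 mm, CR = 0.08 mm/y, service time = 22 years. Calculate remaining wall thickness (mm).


Remaining wall = original − CR × time
t = 18.3 − 0.08*22 = 18.3 − 1.76 = 16.54 mm

16.54 mm


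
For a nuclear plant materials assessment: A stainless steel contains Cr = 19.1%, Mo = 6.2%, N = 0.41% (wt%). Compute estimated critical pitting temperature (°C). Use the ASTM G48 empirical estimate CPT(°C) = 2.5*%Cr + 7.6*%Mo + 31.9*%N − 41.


Apply the ASTM G48 empirical CPT estimate: CPT(°C) = 2.5*%Cr + 7.6*%Mo + 31.9*%N − 41
2.5*19.1 = 47.75; 7.6*6.2 = 47.12; 31.9*0.41 = 13.079
CPT = 47.75 + 47.12 + 13.079 − 41 = 66.949 °C
Rounded to 0.1 °C: CPT ≈ 66.9 °C

66.9 °C


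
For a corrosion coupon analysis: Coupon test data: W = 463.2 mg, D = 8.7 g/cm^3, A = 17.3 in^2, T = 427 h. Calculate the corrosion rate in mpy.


Apply the mpy weight-loss relation: CR = 534 * W / (D * A * T)
Numerator: 534 * 463.2 = 247348.8
Denominator: 8.7 * 17.3 * 427 = 64267.77
CR = 247348.8 / 64267.77 = 3.849 mpy

3.849 mpy


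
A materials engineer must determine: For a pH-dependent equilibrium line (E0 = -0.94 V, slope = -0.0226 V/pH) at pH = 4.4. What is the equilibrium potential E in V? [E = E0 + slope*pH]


Apply the Pourbaix line equation: E = E0 + slope*pH
E = -0.94 + (-0.0226)*4.4 = -0.94 + (-0.09944) = -1.03944 V
Rounded to 3 decimal places: E = -1.039 V

-1.039 V


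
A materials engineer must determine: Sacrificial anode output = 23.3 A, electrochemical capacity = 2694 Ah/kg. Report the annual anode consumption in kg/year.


Annual consumption = current * hours per year / capacity
Rate = 23.3 * 8760 / 2694 = 75.8 kg/year

75.8 kg/year


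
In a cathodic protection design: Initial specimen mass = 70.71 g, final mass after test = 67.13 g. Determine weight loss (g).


Weight loss = initial − final
WL = 70.71 − 67.13 = 3.58 g

3.58 g


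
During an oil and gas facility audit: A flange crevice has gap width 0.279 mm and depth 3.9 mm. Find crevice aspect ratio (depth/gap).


Aspect ratio = depth / gap
Ratio = 3.9 / 0.279 = 14.0

14.0


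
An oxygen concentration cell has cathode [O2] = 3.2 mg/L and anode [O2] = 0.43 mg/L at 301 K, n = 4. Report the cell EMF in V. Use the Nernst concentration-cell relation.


Apply the Nernst concentration-cell relation: E = (RT/nF)*ln(C_cathode/C_anode)
RT/nF = 8.314*301/(4*96485) = 0.0064842 V
ln(3.2/0.43) = 2.00712
E = 0.0064842 * 2.00712 = 0.01301 V

0.01301 V


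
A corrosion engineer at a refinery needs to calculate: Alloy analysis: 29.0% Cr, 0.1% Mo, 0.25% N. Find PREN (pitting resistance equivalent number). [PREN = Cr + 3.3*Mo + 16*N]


Apply the PREN formula: PREN = Cr + 3.3*Mo + 16*N
PREN = 29.0 + 3.3*0.1 + 16*0.25
PREN = 29.0 + 0.33 + 4.0 = 33.33

33.33


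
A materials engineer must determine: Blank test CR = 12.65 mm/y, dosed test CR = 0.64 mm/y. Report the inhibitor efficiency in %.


Apply the inhibitor-efficiency definition: IE = (CR_blank − CR_inh)/CR_blank × 100
IE = (12.65 − 0.64) / 12.65 × 100
IE = 12.01 / 12.65 × 100 = 94.9 %

94.9 %


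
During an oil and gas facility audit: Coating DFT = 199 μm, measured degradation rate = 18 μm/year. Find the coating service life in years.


Service life = thickness / degradation rate
Life = 199 / 18 = 11.1 years

11.1 years


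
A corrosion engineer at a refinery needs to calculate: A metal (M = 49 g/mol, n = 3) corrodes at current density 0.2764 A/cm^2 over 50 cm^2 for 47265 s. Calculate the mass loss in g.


Apply Faraday's law: m = i*A*t*M / (n*F)
Total charge passed Q = i*A*t = 0.2764*50*47265 = 653202.3 C
m = Q*M/(n*F) = 653202.3*49/(3*96485) = 110.576 g

110.576 g


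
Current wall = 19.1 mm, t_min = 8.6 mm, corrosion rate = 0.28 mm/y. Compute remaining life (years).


Apply the remaining-life relation: RL = (t_current − t_min) / CR
RL = (19.1 − 8.6) / 0.28 = 10.5 / 0.28 = 37.5 years

37.5 years


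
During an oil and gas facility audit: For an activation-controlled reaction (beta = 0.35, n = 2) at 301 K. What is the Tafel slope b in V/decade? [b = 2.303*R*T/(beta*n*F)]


Apply the Tafel slope relation: b = 2.303*R*T/(beta*n*F)
Numerator: 2.303 * 8.314 * 301 = 5763.29
Denominator: 0.35 * 2 * 96485 = 67539.5
b = 5763.29 / 67539.5 = 0.085 V/decade

0.085 V/decade


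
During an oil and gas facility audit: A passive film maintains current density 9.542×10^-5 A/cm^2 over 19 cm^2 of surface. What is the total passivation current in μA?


I = i_pass * A, then convert A → μA (×10^6)
I = 9.542×10^-5 * 19 * 10^6 = 1812.98 μA

1812.98 μA


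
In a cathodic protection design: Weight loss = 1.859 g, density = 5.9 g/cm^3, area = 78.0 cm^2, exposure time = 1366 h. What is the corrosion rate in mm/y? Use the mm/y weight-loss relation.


Apply the mm/y weight-loss relation: CR = 87600 * W / (D * A * T)
Numerator: 87600 * 1.859 = 162848.4
Denominator: 5.9 * 78.0 * 1366 = 628633.2
CR = 162848.4 / 628633.2 = 0.25905 mm/y

0.25905 mm/y


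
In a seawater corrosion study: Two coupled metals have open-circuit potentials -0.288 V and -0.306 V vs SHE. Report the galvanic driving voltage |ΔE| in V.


Driving voltage is the absolute potential difference.
|ΔE| = |-0.288 − (-0.306)| = 0.018 V

0.018 V
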